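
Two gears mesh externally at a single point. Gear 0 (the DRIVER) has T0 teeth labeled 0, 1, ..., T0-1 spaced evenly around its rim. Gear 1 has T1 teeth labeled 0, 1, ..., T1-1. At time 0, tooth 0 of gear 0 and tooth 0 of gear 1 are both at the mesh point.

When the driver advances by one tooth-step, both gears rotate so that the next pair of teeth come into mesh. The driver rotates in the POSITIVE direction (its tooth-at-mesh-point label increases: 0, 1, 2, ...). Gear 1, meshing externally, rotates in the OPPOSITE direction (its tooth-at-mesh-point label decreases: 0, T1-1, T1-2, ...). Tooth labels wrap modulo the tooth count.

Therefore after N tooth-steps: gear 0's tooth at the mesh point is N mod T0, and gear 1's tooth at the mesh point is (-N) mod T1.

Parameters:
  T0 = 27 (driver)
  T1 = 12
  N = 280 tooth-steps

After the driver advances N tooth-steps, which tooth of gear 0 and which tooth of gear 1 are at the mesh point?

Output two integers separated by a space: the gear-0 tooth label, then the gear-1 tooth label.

Answer: 10 8

Derivation:
Gear 0 (driver, T0=27): tooth at mesh = N mod T0
  280 = 10 * 27 + 10, so 280 mod 27 = 10
  gear 0 tooth = 10
Gear 1 (driven, T1=12): tooth at mesh = (-N) mod T1
  280 = 23 * 12 + 4, so 280 mod 12 = 4
  (-280) mod 12 = (-4) mod 12 = 12 - 4 = 8
Mesh after 280 steps: gear-0 tooth 10 meets gear-1 tooth 8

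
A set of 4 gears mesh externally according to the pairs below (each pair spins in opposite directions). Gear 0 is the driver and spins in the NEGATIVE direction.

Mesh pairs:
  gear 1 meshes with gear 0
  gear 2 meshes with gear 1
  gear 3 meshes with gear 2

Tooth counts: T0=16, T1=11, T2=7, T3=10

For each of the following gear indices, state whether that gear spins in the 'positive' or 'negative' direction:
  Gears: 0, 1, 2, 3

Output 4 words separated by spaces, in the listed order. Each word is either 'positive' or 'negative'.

Answer: negative positive negative positive

Derivation:
Gear 0 (driver): negative (depth 0)
  gear 1: meshes with gear 0 -> depth 1 -> positive (opposite of gear 0)
  gear 2: meshes with gear 1 -> depth 2 -> negative (opposite of gear 1)
  gear 3: meshes with gear 2 -> depth 3 -> positive (opposite of gear 2)
Queried indices 0, 1, 2, 3 -> negative, positive, negative, positive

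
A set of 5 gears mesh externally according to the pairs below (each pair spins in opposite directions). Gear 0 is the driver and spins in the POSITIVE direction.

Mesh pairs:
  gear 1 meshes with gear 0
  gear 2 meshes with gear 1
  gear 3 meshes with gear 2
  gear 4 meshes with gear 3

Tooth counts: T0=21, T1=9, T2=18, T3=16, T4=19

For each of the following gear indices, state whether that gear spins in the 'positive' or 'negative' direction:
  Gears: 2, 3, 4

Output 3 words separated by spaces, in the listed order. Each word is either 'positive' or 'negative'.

Gear 0 (driver): positive (depth 0)
  gear 1: meshes with gear 0 -> depth 1 -> negative (opposite of gear 0)
  gear 2: meshes with gear 1 -> depth 2 -> positive (opposite of gear 1)
  gear 3: meshes with gear 2 -> depth 3 -> negative (opposite of gear 2)
  gear 4: meshes with gear 3 -> depth 4 -> positive (opposite of gear 3)
Queried indices 2, 3, 4 -> positive, negative, positive

Answer: positive negative positive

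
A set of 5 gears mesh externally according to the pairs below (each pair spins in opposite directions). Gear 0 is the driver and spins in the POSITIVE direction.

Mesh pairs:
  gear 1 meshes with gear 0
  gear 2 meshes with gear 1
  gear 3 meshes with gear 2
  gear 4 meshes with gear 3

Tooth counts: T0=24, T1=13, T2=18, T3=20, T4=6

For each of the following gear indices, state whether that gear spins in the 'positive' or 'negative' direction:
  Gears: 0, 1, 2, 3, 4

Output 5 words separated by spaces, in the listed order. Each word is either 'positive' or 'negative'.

Gear 0 (driver): positive (depth 0)
  gear 1: meshes with gear 0 -> depth 1 -> negative (opposite of gear 0)
  gear 2: meshes with gear 1 -> depth 2 -> positive (opposite of gear 1)
  gear 3: meshes with gear 2 -> depth 3 -> negative (opposite of gear 2)
  gear 4: meshes with gear 3 -> depth 4 -> positive (opposite of gear 3)
Queried indices 0, 1, 2, 3, 4 -> positive, negative, positive, negative, positive

Answer: positive negative positive negative positive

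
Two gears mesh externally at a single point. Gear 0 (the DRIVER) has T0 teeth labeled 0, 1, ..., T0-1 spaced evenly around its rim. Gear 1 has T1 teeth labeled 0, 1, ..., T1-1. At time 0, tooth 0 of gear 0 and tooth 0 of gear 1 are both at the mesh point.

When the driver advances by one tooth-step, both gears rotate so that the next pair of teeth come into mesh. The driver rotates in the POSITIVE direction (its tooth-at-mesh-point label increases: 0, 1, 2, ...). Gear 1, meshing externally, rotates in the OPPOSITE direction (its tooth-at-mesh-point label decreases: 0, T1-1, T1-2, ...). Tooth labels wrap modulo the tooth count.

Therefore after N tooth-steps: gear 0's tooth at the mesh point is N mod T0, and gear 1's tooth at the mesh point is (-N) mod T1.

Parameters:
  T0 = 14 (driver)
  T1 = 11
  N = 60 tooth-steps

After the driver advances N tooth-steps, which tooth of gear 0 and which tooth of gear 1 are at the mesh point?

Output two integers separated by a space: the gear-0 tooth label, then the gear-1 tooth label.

Answer: 4 6

Derivation:
Gear 0 (driver, T0=14): tooth at mesh = N mod T0
  60 = 4 * 14 + 4, so 60 mod 14 = 4
  gear 0 tooth = 4
Gear 1 (driven, T1=11): tooth at mesh = (-N) mod T1
  60 = 5 * 11 + 5, so 60 mod 11 = 5
  (-60) mod 11 = (-5) mod 11 = 11 - 5 = 6
Mesh after 60 steps: gear-0 tooth 4 meets gear-1 tooth 6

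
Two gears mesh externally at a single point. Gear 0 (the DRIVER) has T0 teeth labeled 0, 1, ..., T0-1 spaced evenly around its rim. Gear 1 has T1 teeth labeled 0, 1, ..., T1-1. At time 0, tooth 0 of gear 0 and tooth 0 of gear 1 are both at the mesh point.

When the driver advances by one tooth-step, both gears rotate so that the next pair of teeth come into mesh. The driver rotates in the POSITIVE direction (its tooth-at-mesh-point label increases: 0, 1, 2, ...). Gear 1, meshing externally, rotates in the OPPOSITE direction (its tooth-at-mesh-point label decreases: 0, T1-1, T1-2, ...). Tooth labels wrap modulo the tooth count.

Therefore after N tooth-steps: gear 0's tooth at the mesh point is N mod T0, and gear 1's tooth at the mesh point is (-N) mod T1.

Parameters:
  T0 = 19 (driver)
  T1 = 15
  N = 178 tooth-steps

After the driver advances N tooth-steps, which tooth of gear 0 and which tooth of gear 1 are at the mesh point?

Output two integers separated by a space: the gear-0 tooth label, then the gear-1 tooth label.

Answer: 7 2

Derivation:
Gear 0 (driver, T0=19): tooth at mesh = N mod T0
  178 = 9 * 19 + 7, so 178 mod 19 = 7
  gear 0 tooth = 7
Gear 1 (driven, T1=15): tooth at mesh = (-N) mod T1
  178 = 11 * 15 + 13, so 178 mod 15 = 13
  (-178) mod 15 = (-13) mod 15 = 15 - 13 = 2
Mesh after 178 steps: gear-0 tooth 7 meets gear-1 tooth 2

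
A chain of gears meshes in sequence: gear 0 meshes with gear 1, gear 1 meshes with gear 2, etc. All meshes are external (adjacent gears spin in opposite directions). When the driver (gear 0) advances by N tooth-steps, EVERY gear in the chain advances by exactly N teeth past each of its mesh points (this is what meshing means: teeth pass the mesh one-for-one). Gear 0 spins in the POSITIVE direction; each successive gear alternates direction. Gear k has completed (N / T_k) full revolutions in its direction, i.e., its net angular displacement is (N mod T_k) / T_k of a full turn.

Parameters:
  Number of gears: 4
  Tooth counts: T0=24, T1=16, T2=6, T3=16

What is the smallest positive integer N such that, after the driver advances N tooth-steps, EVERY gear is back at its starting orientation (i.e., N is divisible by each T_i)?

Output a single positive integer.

Answer: 48

Derivation:
Gear k returns to start when N is a multiple of T_k.
All gears at start simultaneously when N is a common multiple of [24, 16, 6, 16]; the smallest such N is lcm(24, 16, 6, 16).
Start: lcm = T0 = 24
Fold in T1=16: gcd(24, 16) = 8; lcm(24, 16) = 24 * 16 / 8 = 384 / 8 = 48
Fold in T2=6: gcd(48, 6) = 6; lcm(48, 6) = 48 * 6 / 6 = 288 / 6 = 48
Fold in T3=16: gcd(48, 16) = 16; lcm(48, 16) = 48 * 16 / 16 = 768 / 16 = 48
Full cycle length = 48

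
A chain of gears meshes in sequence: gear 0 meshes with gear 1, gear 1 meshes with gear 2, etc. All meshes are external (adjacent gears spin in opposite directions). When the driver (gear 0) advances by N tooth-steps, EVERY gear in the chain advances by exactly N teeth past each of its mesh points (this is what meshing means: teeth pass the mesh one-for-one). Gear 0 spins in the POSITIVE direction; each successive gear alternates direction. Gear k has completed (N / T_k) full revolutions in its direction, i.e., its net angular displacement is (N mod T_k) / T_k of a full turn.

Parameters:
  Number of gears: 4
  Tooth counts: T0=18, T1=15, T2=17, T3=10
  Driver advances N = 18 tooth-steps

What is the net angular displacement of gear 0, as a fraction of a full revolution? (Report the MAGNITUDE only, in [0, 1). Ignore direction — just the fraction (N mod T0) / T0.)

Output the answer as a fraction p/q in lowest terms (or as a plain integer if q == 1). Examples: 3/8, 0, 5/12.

Answer: 0

Derivation:
Chain of 4 gears, tooth counts: [18, 15, 17, 10]
  gear 0: T0=18, direction=positive, advance = 18 mod 18 = 0 teeth = 0/18 turn
  gear 1: T1=15, direction=negative, advance = 18 mod 15 = 3 teeth = 3/15 turn
  gear 2: T2=17, direction=positive, advance = 18 mod 17 = 1 teeth = 1/17 turn
  gear 3: T3=10, direction=negative, advance = 18 mod 10 = 8 teeth = 8/10 turn
Gear 0: 18 mod 18 = 0
Fraction = 0 / 18 = 0/1 (gcd(0,18)=18) = 0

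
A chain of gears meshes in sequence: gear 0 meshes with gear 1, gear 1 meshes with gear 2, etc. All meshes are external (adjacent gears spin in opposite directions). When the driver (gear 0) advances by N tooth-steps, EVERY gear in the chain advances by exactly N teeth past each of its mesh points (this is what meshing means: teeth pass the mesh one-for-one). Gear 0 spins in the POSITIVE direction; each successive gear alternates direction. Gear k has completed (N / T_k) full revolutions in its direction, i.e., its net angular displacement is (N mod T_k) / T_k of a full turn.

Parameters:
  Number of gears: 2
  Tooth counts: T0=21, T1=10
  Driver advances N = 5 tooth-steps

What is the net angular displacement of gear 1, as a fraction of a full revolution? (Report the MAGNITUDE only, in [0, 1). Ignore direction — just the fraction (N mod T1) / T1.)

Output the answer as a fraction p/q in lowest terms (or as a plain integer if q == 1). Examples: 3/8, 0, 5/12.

Answer: 1/2

Derivation:
Chain of 2 gears, tooth counts: [21, 10]
  gear 0: T0=21, direction=positive, advance = 5 mod 21 = 5 teeth = 5/21 turn
  gear 1: T1=10, direction=negative, advance = 5 mod 10 = 5 teeth = 5/10 turn
Gear 1: 5 mod 10 = 5
Fraction = 5 / 10 = 1/2 (gcd(5,10)=5) = 1/2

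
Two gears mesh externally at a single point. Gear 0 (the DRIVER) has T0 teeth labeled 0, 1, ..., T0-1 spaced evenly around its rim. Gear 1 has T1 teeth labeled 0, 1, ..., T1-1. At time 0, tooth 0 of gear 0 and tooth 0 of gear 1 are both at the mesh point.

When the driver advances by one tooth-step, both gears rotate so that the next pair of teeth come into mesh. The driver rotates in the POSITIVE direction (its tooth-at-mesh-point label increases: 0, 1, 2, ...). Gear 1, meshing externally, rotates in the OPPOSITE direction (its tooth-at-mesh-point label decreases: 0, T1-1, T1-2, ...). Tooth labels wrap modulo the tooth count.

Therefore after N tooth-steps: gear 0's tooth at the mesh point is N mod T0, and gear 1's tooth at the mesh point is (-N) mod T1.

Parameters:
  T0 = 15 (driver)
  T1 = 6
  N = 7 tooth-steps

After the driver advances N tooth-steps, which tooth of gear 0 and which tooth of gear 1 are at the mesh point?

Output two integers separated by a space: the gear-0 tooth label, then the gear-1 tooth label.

Gear 0 (driver, T0=15): tooth at mesh = N mod T0
  7 = 0 * 15 + 7, so 7 mod 15 = 7
  gear 0 tooth = 7
Gear 1 (driven, T1=6): tooth at mesh = (-N) mod T1
  7 = 1 * 6 + 1, so 7 mod 6 = 1
  (-7) mod 6 = (-1) mod 6 = 6 - 1 = 5
Mesh after 7 steps: gear-0 tooth 7 meets gear-1 tooth 5

Answer: 7 5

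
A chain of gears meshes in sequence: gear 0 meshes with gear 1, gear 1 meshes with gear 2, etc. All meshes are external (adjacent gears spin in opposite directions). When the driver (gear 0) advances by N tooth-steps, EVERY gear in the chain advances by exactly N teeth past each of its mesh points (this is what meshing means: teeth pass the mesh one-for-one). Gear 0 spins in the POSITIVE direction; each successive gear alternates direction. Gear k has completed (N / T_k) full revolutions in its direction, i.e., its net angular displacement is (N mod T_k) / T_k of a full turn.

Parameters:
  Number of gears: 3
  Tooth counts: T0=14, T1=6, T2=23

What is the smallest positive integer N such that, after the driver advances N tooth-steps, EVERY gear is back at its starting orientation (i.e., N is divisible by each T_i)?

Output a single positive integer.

Gear k returns to start when N is a multiple of T_k.
All gears at start simultaneously when N is a common multiple of [14, 6, 23]; the smallest such N is lcm(14, 6, 23).
Start: lcm = T0 = 14
Fold in T1=6: gcd(14, 6) = 2; lcm(14, 6) = 14 * 6 / 2 = 84 / 2 = 42
Fold in T2=23: gcd(42, 23) = 1; lcm(42, 23) = 42 * 23 / 1 = 966 / 1 = 966
Full cycle length = 966

Answer: 966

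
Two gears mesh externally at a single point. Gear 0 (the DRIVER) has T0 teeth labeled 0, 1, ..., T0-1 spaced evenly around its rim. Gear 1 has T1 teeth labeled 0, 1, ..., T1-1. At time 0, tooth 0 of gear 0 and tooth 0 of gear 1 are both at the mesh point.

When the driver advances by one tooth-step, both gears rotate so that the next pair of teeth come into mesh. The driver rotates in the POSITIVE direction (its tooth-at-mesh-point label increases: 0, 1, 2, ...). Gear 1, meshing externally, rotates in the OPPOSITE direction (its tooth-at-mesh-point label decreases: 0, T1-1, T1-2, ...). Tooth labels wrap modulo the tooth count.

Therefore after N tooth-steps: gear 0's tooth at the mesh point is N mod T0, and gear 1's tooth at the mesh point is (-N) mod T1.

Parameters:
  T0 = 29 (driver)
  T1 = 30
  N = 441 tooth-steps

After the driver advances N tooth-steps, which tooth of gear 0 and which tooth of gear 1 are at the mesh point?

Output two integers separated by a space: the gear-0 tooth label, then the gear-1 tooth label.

Gear 0 (driver, T0=29): tooth at mesh = N mod T0
  441 = 15 * 29 + 6, so 441 mod 29 = 6
  gear 0 tooth = 6
Gear 1 (driven, T1=30): tooth at mesh = (-N) mod T1
  441 = 14 * 30 + 21, so 441 mod 30 = 21
  (-441) mod 30 = (-21) mod 30 = 30 - 21 = 9
Mesh after 441 steps: gear-0 tooth 6 meets gear-1 tooth 9

Answer: 6 9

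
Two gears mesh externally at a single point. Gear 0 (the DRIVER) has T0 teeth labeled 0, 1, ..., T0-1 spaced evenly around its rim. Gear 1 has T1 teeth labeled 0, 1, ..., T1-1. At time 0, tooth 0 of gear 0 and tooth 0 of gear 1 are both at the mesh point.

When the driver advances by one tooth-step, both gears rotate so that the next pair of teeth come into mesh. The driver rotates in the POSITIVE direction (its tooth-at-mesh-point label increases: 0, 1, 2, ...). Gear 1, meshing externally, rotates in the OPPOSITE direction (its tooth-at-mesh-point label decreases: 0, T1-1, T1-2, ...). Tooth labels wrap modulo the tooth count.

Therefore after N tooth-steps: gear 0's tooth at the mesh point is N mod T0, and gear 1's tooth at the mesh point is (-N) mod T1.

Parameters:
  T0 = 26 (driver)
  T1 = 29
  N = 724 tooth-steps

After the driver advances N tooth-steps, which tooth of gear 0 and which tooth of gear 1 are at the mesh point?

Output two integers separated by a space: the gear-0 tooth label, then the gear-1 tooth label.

Answer: 22 1

Derivation:
Gear 0 (driver, T0=26): tooth at mesh = N mod T0
  724 = 27 * 26 + 22, so 724 mod 26 = 22
  gear 0 tooth = 22
Gear 1 (driven, T1=29): tooth at mesh = (-N) mod T1
  724 = 24 * 29 + 28, so 724 mod 29 = 28
  (-724) mod 29 = (-28) mod 29 = 29 - 28 = 1
Mesh after 724 steps: gear-0 tooth 22 meets gear-1 tooth 1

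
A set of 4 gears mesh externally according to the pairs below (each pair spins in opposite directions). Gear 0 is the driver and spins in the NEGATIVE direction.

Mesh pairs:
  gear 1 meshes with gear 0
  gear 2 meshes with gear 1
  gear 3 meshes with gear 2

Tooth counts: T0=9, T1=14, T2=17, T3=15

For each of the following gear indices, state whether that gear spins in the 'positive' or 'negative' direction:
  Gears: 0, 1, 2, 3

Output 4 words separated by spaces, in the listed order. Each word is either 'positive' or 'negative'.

Gear 0 (driver): negative (depth 0)
  gear 1: meshes with gear 0 -> depth 1 -> positive (opposite of gear 0)
  gear 2: meshes with gear 1 -> depth 2 -> negative (opposite of gear 1)
  gear 3: meshes with gear 2 -> depth 3 -> positive (opposite of gear 2)
Queried indices 0, 1, 2, 3 -> negative, positive, negative, positive

Answer: negative positive negative positive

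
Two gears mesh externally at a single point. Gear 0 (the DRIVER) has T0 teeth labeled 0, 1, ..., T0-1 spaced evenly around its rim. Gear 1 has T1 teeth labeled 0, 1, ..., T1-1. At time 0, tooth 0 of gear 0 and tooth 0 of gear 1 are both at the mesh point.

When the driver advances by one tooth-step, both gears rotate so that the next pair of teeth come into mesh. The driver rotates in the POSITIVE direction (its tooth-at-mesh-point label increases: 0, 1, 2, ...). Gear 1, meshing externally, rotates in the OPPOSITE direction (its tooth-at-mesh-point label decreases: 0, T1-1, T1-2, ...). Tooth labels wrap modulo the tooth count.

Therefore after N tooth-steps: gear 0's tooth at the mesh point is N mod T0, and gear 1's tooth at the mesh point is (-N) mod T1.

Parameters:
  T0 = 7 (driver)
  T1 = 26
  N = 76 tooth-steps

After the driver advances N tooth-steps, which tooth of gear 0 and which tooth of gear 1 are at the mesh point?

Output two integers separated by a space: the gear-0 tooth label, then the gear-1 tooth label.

Answer: 6 2

Derivation:
Gear 0 (driver, T0=7): tooth at mesh = N mod T0
  76 = 10 * 7 + 6, so 76 mod 7 = 6
  gear 0 tooth = 6
Gear 1 (driven, T1=26): tooth at mesh = (-N) mod T1
  76 = 2 * 26 + 24, so 76 mod 26 = 24
  (-76) mod 26 = (-24) mod 26 = 26 - 24 = 2
Mesh after 76 steps: gear-0 tooth 6 meets gear-1 tooth 2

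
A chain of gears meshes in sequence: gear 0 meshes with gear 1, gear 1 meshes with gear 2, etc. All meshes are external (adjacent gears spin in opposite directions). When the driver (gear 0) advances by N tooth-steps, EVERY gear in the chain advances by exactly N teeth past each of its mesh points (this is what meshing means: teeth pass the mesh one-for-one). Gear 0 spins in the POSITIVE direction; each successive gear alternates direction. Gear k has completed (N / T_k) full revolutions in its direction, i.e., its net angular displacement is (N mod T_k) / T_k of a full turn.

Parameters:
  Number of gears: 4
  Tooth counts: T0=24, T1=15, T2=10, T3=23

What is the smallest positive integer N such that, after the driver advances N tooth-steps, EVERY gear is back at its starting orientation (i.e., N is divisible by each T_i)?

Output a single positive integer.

Answer: 2760

Derivation:
Gear k returns to start when N is a multiple of T_k.
All gears at start simultaneously when N is a common multiple of [24, 15, 10, 23]; the smallest such N is lcm(24, 15, 10, 23).
Start: lcm = T0 = 24
Fold in T1=15: gcd(24, 15) = 3; lcm(24, 15) = 24 * 15 / 3 = 360 / 3 = 120
Fold in T2=10: gcd(120, 10) = 10; lcm(120, 10) = 120 * 10 / 10 = 1200 / 10 = 120
Fold in T3=23: gcd(120, 23) = 1; lcm(120, 23) = 120 * 23 / 1 = 2760 / 1 = 2760
Full cycle length = 2760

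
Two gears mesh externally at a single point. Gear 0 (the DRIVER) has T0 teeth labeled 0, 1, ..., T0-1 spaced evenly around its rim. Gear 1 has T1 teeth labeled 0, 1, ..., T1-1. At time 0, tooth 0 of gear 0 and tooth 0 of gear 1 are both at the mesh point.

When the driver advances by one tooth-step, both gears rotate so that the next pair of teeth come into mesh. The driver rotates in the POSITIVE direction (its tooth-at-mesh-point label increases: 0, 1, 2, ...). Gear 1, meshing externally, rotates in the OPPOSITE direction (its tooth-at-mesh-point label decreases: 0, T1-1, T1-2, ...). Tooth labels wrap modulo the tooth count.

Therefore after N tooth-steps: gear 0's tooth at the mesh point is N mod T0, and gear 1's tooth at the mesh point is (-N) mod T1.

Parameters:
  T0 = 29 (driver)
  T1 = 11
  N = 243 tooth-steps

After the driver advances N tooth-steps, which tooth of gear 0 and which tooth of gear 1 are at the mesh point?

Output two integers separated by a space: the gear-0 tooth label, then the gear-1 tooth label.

Answer: 11 10

Derivation:
Gear 0 (driver, T0=29): tooth at mesh = N mod T0
  243 = 8 * 29 + 11, so 243 mod 29 = 11
  gear 0 tooth = 11
Gear 1 (driven, T1=11): tooth at mesh = (-N) mod T1
  243 = 22 * 11 + 1, so 243 mod 11 = 1
  (-243) mod 11 = (-1) mod 11 = 11 - 1 = 10
Mesh after 243 steps: gear-0 tooth 11 meets gear-1 tooth 10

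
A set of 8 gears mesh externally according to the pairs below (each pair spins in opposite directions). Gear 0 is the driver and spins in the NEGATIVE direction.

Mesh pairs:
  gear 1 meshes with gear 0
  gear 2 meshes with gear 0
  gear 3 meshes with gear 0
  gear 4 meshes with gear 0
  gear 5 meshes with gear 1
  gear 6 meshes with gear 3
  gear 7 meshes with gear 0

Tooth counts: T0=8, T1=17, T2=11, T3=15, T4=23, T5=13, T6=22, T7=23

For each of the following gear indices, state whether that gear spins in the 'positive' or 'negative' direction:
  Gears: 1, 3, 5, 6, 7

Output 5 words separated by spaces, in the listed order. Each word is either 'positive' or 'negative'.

Answer: positive positive negative negative positive

Derivation:
Gear 0 (driver): negative (depth 0)
  gear 1: meshes with gear 0 -> depth 1 -> positive (opposite of gear 0)
  gear 2: meshes with gear 0 -> depth 1 -> positive (opposite of gear 0)
  gear 3: meshes with gear 0 -> depth 1 -> positive (opposite of gear 0)
  gear 4: meshes with gear 0 -> depth 1 -> positive (opposite of gear 0)
  gear 5: meshes with gear 1 -> depth 2 -> negative (opposite of gear 1)
  gear 6: meshes with gear 3 -> depth 2 -> negative (opposite of gear 3)
  gear 7: meshes with gear 0 -> depth 1 -> positive (opposite of gear 0)
Queried indices 1, 3, 5, 6, 7 -> positive, positive, negative, negative, positive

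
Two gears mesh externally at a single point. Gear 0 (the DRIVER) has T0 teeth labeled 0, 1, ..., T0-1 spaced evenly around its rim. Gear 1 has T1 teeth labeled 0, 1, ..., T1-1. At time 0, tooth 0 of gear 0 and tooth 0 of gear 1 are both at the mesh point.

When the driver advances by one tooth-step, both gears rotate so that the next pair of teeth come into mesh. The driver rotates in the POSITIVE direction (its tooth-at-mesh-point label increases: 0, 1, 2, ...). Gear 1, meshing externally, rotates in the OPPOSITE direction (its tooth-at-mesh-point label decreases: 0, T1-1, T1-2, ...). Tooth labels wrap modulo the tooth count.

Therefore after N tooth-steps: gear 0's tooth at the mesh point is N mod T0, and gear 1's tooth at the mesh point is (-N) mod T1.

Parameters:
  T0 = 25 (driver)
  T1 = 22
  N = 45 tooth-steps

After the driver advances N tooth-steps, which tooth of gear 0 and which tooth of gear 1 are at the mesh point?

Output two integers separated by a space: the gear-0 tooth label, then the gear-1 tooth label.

Answer: 20 21

Derivation:
Gear 0 (driver, T0=25): tooth at mesh = N mod T0
  45 = 1 * 25 + 20, so 45 mod 25 = 20
  gear 0 tooth = 20
Gear 1 (driven, T1=22): tooth at mesh = (-N) mod T1
  45 = 2 * 22 + 1, so 45 mod 22 = 1
  (-45) mod 22 = (-1) mod 22 = 22 - 1 = 21
Mesh after 45 steps: gear-0 tooth 20 meets gear-1 tooth 21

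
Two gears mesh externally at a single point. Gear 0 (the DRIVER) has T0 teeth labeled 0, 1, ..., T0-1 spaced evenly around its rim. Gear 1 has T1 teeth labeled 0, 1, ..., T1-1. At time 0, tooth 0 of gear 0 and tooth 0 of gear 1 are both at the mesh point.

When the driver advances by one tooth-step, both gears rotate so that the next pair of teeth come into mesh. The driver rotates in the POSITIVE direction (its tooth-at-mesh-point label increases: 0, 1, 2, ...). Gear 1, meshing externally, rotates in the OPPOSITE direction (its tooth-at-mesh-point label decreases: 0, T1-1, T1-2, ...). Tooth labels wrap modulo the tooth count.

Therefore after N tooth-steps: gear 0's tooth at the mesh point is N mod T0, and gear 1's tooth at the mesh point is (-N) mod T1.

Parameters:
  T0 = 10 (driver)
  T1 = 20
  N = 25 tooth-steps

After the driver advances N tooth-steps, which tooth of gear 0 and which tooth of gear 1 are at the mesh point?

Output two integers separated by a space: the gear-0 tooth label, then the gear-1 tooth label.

Answer: 5 15

Derivation:
Gear 0 (driver, T0=10): tooth at mesh = N mod T0
  25 = 2 * 10 + 5, so 25 mod 10 = 5
  gear 0 tooth = 5
Gear 1 (driven, T1=20): tooth at mesh = (-N) mod T1
  25 = 1 * 20 + 5, so 25 mod 20 = 5
  (-25) mod 20 = (-5) mod 20 = 20 - 5 = 15
Mesh after 25 steps: gear-0 tooth 5 meets gear-1 tooth 15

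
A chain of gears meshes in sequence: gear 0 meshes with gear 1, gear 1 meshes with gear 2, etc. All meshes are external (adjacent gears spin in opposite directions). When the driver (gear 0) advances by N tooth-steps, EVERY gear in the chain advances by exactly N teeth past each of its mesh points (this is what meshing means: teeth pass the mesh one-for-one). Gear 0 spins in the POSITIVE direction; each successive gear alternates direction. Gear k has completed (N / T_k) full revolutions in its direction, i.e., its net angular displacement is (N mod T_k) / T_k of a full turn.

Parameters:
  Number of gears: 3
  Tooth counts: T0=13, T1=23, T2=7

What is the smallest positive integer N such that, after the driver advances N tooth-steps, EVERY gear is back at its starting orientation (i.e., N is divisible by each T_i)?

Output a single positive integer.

Answer: 2093

Derivation:
Gear k returns to start when N is a multiple of T_k.
All gears at start simultaneously when N is a common multiple of [13, 23, 7]; the smallest such N is lcm(13, 23, 7).
Start: lcm = T0 = 13
Fold in T1=23: gcd(13, 23) = 1; lcm(13, 23) = 13 * 23 / 1 = 299 / 1 = 299
Fold in T2=7: gcd(299, 7) = 1; lcm(299, 7) = 299 * 7 / 1 = 2093 / 1 = 2093
Full cycle length = 2093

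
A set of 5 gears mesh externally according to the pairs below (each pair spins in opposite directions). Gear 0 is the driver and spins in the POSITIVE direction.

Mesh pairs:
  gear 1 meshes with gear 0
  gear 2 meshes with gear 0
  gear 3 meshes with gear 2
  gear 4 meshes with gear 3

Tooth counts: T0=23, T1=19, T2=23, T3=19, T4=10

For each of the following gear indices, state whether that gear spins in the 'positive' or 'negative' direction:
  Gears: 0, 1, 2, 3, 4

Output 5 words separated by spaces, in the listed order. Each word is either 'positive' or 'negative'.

Gear 0 (driver): positive (depth 0)
  gear 1: meshes with gear 0 -> depth 1 -> negative (opposite of gear 0)
  gear 2: meshes with gear 0 -> depth 1 -> negative (opposite of gear 0)
  gear 3: meshes with gear 2 -> depth 2 -> positive (opposite of gear 2)
  gear 4: meshes with gear 3 -> depth 3 -> negative (opposite of gear 3)
Queried indices 0, 1, 2, 3, 4 -> positive, negative, negative, positive, negative

Answer: positive negative negative positive negative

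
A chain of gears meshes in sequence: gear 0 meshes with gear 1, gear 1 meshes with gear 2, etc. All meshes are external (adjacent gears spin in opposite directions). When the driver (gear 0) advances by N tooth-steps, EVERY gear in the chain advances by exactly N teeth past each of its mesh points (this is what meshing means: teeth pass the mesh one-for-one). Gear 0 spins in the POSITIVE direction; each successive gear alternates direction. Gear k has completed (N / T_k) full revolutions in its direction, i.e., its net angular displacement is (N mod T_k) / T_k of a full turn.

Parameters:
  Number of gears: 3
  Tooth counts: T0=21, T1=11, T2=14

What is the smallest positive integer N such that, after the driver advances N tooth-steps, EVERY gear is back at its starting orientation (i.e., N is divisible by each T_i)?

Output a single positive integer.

Answer: 462

Derivation:
Gear k returns to start when N is a multiple of T_k.
All gears at start simultaneously when N is a common multiple of [21, 11, 14]; the smallest such N is lcm(21, 11, 14).
Start: lcm = T0 = 21
Fold in T1=11: gcd(21, 11) = 1; lcm(21, 11) = 21 * 11 / 1 = 231 / 1 = 231
Fold in T2=14: gcd(231, 14) = 7; lcm(231, 14) = 231 * 14 / 7 = 3234 / 7 = 462
Full cycle length = 462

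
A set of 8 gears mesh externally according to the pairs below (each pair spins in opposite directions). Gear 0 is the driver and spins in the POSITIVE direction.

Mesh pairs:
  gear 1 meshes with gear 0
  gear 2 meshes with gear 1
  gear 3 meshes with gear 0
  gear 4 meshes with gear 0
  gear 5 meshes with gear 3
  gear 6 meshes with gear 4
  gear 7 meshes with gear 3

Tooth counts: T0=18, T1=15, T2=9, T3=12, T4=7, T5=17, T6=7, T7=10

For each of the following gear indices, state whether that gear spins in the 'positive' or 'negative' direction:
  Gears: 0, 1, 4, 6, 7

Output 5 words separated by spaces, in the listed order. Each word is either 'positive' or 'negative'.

Gear 0 (driver): positive (depth 0)
  gear 1: meshes with gear 0 -> depth 1 -> negative (opposite of gear 0)
  gear 2: meshes with gear 1 -> depth 2 -> positive (opposite of gear 1)
  gear 3: meshes with gear 0 -> depth 1 -> negative (opposite of gear 0)
  gear 4: meshes with gear 0 -> depth 1 -> negative (opposite of gear 0)
  gear 5: meshes with gear 3 -> depth 2 -> positive (opposite of gear 3)
  gear 6: meshes with gear 4 -> depth 2 -> positive (opposite of gear 4)
  gear 7: meshes with gear 3 -> depth 2 -> positive (opposite of gear 3)
Queried indices 0, 1, 4, 6, 7 -> positive, negative, negative, positive, positive

Answer: positive negative negative positive positive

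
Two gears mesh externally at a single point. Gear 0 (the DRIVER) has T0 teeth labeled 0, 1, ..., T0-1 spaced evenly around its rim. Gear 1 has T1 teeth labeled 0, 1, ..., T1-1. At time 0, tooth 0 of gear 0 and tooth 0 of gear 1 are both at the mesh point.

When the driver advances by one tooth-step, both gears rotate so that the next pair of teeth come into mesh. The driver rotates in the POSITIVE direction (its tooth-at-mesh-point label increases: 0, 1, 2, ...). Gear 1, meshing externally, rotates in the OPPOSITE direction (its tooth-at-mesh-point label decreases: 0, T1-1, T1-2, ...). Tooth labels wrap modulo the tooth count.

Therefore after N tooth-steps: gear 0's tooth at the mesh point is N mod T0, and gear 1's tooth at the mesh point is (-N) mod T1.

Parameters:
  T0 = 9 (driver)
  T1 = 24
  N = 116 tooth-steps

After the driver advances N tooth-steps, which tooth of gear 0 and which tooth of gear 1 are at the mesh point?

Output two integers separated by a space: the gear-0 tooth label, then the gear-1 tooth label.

Answer: 8 4

Derivation:
Gear 0 (driver, T0=9): tooth at mesh = N mod T0
  116 = 12 * 9 + 8, so 116 mod 9 = 8
  gear 0 tooth = 8
Gear 1 (driven, T1=24): tooth at mesh = (-N) mod T1
  116 = 4 * 24 + 20, so 116 mod 24 = 20
  (-116) mod 24 = (-20) mod 24 = 24 - 20 = 4
Mesh after 116 steps: gear-0 tooth 8 meets gear-1 tooth 4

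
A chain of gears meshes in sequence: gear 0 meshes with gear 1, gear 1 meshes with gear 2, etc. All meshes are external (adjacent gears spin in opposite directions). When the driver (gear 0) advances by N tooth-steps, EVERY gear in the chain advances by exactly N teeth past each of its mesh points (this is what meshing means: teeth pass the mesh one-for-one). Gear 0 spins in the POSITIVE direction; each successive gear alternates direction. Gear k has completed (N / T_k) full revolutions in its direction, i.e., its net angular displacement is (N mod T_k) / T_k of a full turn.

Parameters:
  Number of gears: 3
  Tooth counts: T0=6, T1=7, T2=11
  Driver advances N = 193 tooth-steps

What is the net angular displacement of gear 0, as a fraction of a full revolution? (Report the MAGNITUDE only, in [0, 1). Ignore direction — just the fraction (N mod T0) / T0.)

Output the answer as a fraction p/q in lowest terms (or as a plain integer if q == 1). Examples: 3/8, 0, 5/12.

Answer: 1/6

Derivation:
Chain of 3 gears, tooth counts: [6, 7, 11]
  gear 0: T0=6, direction=positive, advance = 193 mod 6 = 1 teeth = 1/6 turn
  gear 1: T1=7, direction=negative, advance = 193 mod 7 = 4 teeth = 4/7 turn
  gear 2: T2=11, direction=positive, advance = 193 mod 11 = 6 teeth = 6/11 turn
Gear 0: 193 mod 6 = 1
Fraction = 1 / 6 = 1/6 (gcd(1,6)=1) = 1/6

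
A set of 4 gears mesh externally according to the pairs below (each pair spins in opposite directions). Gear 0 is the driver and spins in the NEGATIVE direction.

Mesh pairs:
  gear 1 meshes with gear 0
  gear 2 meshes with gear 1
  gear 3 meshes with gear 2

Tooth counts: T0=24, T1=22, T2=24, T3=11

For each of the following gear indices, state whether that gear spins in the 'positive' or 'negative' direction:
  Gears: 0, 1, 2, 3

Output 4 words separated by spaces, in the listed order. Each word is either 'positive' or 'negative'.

Gear 0 (driver): negative (depth 0)
  gear 1: meshes with gear 0 -> depth 1 -> positive (opposite of gear 0)
  gear 2: meshes with gear 1 -> depth 2 -> negative (opposite of gear 1)
  gear 3: meshes with gear 2 -> depth 3 -> positive (opposite of gear 2)
Queried indices 0, 1, 2, 3 -> negative, positive, negative, positive

Answer: negative positive negative positive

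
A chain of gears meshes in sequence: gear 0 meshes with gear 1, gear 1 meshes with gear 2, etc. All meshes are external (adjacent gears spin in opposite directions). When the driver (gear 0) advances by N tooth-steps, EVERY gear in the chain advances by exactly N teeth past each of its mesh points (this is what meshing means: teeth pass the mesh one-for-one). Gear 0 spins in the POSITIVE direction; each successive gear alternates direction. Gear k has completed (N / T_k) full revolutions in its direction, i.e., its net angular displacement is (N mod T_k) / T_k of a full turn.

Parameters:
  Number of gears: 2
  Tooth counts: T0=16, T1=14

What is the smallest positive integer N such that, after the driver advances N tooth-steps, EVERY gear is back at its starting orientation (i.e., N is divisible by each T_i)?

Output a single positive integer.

Answer: 112

Derivation:
Gear k returns to start when N is a multiple of T_k.
All gears at start simultaneously when N is a common multiple of [16, 14]; the smallest such N is lcm(16, 14).
Start: lcm = T0 = 16
Fold in T1=14: gcd(16, 14) = 2; lcm(16, 14) = 16 * 14 / 2 = 224 / 2 = 112
Full cycle length = 112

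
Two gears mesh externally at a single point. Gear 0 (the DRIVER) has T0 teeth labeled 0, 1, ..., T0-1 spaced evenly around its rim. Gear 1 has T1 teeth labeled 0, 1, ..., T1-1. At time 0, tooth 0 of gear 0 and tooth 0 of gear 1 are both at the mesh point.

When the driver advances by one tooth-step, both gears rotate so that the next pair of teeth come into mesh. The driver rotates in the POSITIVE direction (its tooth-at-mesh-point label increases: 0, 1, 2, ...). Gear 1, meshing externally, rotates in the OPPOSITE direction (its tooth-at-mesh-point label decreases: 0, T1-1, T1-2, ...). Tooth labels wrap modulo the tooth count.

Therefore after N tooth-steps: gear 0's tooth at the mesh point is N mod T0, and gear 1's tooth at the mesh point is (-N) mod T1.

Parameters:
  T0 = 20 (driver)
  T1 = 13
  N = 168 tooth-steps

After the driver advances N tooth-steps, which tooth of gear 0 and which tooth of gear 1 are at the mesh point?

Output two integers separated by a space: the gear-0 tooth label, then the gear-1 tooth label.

Answer: 8 1

Derivation:
Gear 0 (driver, T0=20): tooth at mesh = N mod T0
  168 = 8 * 20 + 8, so 168 mod 20 = 8
  gear 0 tooth = 8
Gear 1 (driven, T1=13): tooth at mesh = (-N) mod T1
  168 = 12 * 13 + 12, so 168 mod 13 = 12
  (-168) mod 13 = (-12) mod 13 = 13 - 12 = 1
Mesh after 168 steps: gear-0 tooth 8 meets gear-1 tooth 1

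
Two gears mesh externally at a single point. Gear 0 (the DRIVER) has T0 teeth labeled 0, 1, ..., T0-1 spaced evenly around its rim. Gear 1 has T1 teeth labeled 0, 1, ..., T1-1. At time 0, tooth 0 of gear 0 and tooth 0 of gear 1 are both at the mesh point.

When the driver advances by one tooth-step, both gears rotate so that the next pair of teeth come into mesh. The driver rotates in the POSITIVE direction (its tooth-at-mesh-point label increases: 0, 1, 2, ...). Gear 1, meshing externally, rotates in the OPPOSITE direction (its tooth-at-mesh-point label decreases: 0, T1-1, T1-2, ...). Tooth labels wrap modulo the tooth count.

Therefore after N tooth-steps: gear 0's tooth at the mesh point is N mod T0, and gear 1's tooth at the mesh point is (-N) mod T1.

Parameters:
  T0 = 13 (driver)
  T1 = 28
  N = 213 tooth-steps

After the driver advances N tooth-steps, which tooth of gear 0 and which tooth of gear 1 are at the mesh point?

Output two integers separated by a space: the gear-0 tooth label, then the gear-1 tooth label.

Answer: 5 11

Derivation:
Gear 0 (driver, T0=13): tooth at mesh = N mod T0
  213 = 16 * 13 + 5, so 213 mod 13 = 5
  gear 0 tooth = 5
Gear 1 (driven, T1=28): tooth at mesh = (-N) mod T1
  213 = 7 * 28 + 17, so 213 mod 28 = 17
  (-213) mod 28 = (-17) mod 28 = 28 - 17 = 11
Mesh after 213 steps: gear-0 tooth 5 meets gear-1 tooth 11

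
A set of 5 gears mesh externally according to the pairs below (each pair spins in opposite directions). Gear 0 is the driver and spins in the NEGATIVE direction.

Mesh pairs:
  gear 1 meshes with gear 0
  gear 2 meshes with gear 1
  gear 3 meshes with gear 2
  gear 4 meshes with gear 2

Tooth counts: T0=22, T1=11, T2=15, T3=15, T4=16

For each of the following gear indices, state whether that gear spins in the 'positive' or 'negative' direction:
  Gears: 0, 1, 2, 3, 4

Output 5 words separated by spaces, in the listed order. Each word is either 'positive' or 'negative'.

Gear 0 (driver): negative (depth 0)
  gear 1: meshes with gear 0 -> depth 1 -> positive (opposite of gear 0)
  gear 2: meshes with gear 1 -> depth 2 -> negative (opposite of gear 1)
  gear 3: meshes with gear 2 -> depth 3 -> positive (opposite of gear 2)
  gear 4: meshes with gear 2 -> depth 3 -> positive (opposite of gear 2)
Queried indices 0, 1, 2, 3, 4 -> negative, positive, negative, positive, positive

Answer: negative positive negative positive positive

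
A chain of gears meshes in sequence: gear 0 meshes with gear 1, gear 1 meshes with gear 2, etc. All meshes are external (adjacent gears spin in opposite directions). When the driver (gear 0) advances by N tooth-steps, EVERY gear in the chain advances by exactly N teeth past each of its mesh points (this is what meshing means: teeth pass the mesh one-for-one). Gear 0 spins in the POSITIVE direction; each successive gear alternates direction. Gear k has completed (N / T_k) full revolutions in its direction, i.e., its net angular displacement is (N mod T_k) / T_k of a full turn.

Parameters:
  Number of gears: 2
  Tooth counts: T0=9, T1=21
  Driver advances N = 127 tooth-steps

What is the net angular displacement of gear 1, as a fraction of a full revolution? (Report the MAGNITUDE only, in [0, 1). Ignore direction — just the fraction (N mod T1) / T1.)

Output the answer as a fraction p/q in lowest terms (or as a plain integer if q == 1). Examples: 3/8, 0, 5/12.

Answer: 1/21

Derivation:
Chain of 2 gears, tooth counts: [9, 21]
  gear 0: T0=9, direction=positive, advance = 127 mod 9 = 1 teeth = 1/9 turn
  gear 1: T1=21, direction=negative, advance = 127 mod 21 = 1 teeth = 1/21 turn
Gear 1: 127 mod 21 = 1
Fraction = 1 / 21 = 1/21 (gcd(1,21)=1) = 1/21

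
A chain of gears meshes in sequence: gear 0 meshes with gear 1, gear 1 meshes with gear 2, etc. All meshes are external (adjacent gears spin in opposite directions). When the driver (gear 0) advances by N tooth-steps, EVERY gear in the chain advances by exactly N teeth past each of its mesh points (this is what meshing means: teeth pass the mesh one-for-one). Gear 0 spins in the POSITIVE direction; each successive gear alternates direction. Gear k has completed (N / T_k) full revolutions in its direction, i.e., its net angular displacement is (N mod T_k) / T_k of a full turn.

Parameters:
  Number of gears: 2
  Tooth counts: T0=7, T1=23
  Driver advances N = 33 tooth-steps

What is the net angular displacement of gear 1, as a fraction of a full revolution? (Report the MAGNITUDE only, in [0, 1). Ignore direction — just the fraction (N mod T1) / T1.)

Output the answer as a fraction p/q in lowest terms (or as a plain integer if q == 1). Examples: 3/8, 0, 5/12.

Chain of 2 gears, tooth counts: [7, 23]
  gear 0: T0=7, direction=positive, advance = 33 mod 7 = 5 teeth = 5/7 turn
  gear 1: T1=23, direction=negative, advance = 33 mod 23 = 10 teeth = 10/23 turn
Gear 1: 33 mod 23 = 10
Fraction = 10 / 23 = 10/23 (gcd(10,23)=1) = 10/23

Answer: 10/23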